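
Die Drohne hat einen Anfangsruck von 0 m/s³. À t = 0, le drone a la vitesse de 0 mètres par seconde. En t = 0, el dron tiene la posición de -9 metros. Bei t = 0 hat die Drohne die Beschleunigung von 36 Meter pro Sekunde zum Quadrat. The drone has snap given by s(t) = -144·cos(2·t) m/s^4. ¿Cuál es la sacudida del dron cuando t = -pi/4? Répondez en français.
Nous devons trouver la primitive de notre équation du snap s(t) = -144·cos(2·t) 1 fois. En intégrant le snap et en utilisant la condition initiale j(0) = 0, nous obtenons j(t) = -72·sin(2·t). Nous avons le jerk j(t) = -72·sin(2·t). En substituant t = -pi/4: j(-pi/4) = 72.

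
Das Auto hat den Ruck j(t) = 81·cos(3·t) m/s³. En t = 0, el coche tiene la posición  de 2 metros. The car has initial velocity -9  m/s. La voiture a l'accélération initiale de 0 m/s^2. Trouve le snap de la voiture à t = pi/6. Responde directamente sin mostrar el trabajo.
À t = pi/6, s = -243.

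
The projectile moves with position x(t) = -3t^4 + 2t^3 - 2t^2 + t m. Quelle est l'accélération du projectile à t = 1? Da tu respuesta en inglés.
To solve this, we need to take 2 derivatives of our position equation x(t) = -3·t^4 + 2·t^3 - 2·t^2 + t. The derivative of position gives velocity: v(t) = -12·t^3 + 6·t^2 - 4·t + 1. The derivative of velocity gives acceleration: a(t) = -36·t^2 + 12·t - 4. We have acceleration a(t) = -36·t^2 + 12·t - 4. Substituting t = 1: a(1) = -28.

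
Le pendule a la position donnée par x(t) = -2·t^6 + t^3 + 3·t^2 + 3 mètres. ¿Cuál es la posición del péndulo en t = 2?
Usando x(t) = -2·t^6 + t^3 + 3·t^2 + 3 y sustituyendo t = 2, encontramos x = -105.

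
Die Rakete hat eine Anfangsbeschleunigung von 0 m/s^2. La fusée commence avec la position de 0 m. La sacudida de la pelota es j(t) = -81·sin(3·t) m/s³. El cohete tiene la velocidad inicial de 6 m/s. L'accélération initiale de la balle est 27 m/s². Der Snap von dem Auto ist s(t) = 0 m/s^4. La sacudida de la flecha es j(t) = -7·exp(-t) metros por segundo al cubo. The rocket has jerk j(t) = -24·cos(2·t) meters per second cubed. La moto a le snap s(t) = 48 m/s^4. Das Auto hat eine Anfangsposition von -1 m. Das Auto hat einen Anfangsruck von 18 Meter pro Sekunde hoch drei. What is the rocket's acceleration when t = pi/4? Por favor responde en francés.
Nous devons trouver l'intégrale de notre équation du jerk j(t) = -24·cos(2·t) 1 fois. La primitive du jerk, avec a(0) = 0, donne l'accélération: a(t) = -12·sin(2·t). En utilisant a(t) = -12·sin(2·t) et en substituant t = pi/4, nous trouvons a = -12.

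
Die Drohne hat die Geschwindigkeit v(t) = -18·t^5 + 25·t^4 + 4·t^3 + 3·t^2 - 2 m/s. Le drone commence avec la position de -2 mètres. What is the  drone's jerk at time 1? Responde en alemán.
Um dies zu lösen, müssen wir 2 Ableitungen unserer Gleichung für die Geschwindigkeit v(t) = -18·t^5 + 25·t^4 + 4·t^3 + 3·t^2 - 2 nehmen. Die Ableitung von der Geschwindigkeit ergibt die Beschleunigung: a(t) = -90·t^4 + 100·t^3 + 12·t^2 + 6·t. Mit d/dt von a(t) finden wir j(t) = -360·t^3 + 300·t^2 + 24·t + 6. Mit j(t) = -360·t^3 + 300·t^2 + 24·t + 6 und Einsetzen von t = 1, finden wir j = -30.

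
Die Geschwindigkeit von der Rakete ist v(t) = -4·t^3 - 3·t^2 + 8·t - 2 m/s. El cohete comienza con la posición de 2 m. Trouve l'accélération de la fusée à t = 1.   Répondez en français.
Pour résoudre ceci, nous devons prendre 1 dérivée de notre équation de la vitesse v(t) = -4·t^3 - 3·t^2 + 8·t - 2. En dérivant la vitesse, nous obtenons l'accélération: a(t) = -12·t^2 - 6·t + 8. De l'équation de l'accélération a(t) = -12·t^2 - 6·t + 8, nous substituons t = 1 pour obtenir a = -10.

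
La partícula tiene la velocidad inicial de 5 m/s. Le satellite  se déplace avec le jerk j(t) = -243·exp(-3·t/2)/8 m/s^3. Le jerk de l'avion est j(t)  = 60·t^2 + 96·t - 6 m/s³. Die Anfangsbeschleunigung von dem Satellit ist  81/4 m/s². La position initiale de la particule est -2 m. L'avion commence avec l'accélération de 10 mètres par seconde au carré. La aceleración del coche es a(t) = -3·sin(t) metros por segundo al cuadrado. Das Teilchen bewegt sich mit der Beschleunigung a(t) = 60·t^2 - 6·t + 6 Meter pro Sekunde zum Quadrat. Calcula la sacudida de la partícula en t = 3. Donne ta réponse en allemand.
Um dies zu lösen, müssen wir 1 Ableitung unserer Gleichung für die Beschleunigung a(t) = 60·t^2 - 6·t + 6 nehmen. Die Ableitung von der Beschleunigung ergibt den Ruck: j(t) = 120·t - 6. Mit j(t) = 120·t - 6 und Einsetzen von t = 3, finden wir j = 354.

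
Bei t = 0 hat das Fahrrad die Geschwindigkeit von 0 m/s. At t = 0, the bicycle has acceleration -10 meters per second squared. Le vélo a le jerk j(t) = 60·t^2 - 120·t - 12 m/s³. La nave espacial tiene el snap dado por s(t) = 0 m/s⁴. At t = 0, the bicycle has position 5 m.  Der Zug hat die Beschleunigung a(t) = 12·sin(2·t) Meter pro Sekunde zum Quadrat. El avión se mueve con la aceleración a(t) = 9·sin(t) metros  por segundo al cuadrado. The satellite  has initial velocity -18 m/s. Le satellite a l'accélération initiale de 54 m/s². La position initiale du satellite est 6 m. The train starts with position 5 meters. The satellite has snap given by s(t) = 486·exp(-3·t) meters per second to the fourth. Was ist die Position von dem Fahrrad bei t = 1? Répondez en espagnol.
Debemos encontrar la antiderivada de nuestra ecuación de la sacudida j(t) = 60·t^2 - 120·t - 12 3 veces. Tomando ∫j(t)dt y aplicando a(0) = -10, encontramos a(t) = 20·t^3 - 60·t^2 - 12·t - 10. La integral de la aceleración, con v(0) = 0, da la velocidad: v(t) = t·(5·t^3 - 20·t^2 - 6·t - 10). La antiderivada de la velocidad, con x(0) = 5, da la posición: x(t) = t^5 - 5·t^4 - 2·t^3 - 5·t^2 + 5. Usando x(t) = t^5 - 5·t^4 - 2·t^3 - 5·t^2 + 5 y sustituyendo t = 1, encontramos x = -6.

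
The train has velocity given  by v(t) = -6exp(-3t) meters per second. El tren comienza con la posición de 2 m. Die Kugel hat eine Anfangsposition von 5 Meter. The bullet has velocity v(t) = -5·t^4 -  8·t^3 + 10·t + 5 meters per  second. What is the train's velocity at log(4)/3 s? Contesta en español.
Tenemos la velocidad v(t) = -6·exp(-3·t). Sustituyendo t = log(4)/3: v(log(4)/3) = -3/2.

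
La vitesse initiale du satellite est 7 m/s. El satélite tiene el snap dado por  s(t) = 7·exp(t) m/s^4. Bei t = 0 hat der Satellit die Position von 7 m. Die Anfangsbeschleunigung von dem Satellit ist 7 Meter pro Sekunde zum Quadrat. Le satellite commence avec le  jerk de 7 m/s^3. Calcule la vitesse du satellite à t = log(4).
Nous devons intégrer notre équation du snap s(t) = 7·exp(t) 3 fois. L'intégrale du snap est le jerk. En utilisant j(0) = 7, nous obtenons j(t) = 7·exp(t). En prenant ∫j(t)dt et en appliquant a(0) = 7, nous trouvons a(t) = 7·exp(t). En prenant ∫a(t)dt et en appliquant v(0) = 7, nous trouvons v(t) = 7·exp(t). En utilisant v(t) = 7·exp(t) et en substituant t = log(4), nous trouvons v = 28.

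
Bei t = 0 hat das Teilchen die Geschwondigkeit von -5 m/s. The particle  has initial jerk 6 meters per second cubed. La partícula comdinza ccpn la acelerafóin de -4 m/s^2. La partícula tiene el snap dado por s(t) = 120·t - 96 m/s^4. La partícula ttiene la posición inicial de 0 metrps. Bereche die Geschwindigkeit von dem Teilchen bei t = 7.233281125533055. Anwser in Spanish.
Para resolver esto, necesitamos tomar 3 antiderivadas de nuestra ecuación del snap s(t) = 120·t - 96. La integral del snap es la sacudida. Usando j(0) = 6, obtenemos j(t) = 60·t^2 - 96·t + 6. Tomando ∫j(t)dt y aplicando a(0) = -4, encontramos a(t) = 20·t^3 - 48·t^2 + 6·t - 4. Tomando ∫a(t)dt y aplicando v(0) = -5, encontramos v(t) = 5·t^4 - 16·t^3 + 3·t^2 - 4·t - 5. De la ecuación de la velocidad v(t) = 5·t^4 - 16·t^3 + 3·t^2 - 4·t - 5, sustituimos t = 7.233281125533055 para obtener v = 7754.96064148814.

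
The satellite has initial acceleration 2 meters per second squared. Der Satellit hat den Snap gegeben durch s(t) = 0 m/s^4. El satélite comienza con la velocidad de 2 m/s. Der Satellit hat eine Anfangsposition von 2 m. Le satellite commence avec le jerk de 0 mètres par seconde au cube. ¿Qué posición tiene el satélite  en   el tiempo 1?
Partiendo del snap s(t) = 0, tomamos 4 integrales. La antiderivada del snap, con j(0) = 0, da la sacudida: j(t) = 0. La integral de la sacudida, con a(0) = 2, da la aceleración: a(t) = 2. Tomando ∫a(t)dt y aplicando v(0) = 2, encontramos v(t) = 2·t + 2. Integrando la velocidad y usando la condición inicial x(0) = 2, obtenemos x(t) = t^2 + 2·t + 2. Usando x(t) = t^2 + 2·t + 2 y sustituyendo t = 1, encontramos x = 5.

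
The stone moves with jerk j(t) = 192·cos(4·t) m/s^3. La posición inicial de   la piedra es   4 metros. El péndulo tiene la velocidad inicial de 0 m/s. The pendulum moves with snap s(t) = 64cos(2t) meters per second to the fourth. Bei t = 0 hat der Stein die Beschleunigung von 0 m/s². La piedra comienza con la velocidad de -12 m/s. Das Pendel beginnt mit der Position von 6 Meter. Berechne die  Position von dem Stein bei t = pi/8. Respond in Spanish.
Partiendo de la sacudida j(t) = 192·cos(4·t), tomamos 3 integrales. La integral de la sacudida es la aceleración. Usando a(0) = 0, obtenemos a(t) = 48·sin(4·t). Integrando la aceleración y usando la condición inicial v(0) = -12, obtenemos v(t) = -12·cos(4·t). La antiderivada de la velocidad es la posición. Usando x(0) = 4, obtenemos x(t) = 4 - 3·sin(4·t). De la ecuación de la posición x(t) = 4 - 3·sin(4·t), sustituimos t = pi/8 para obtener x = 1.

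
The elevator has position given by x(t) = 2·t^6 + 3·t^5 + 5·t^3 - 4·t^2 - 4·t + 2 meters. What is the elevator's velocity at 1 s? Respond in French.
Pour résoudre ceci, nous devons prendre 1 dérivée de notre équation de la position x(t) = 2·t^6 + 3·t^5 + 5·t^3 - 4·t^2 - 4·t + 2. La dérivée de la position donne la vitesse: v(t) = 12·t^5 + 15·t^4 + 15·t^2 - 8·t - 4. En utilisant v(t) = 12·t^5 + 15·t^4 + 15·t^2 - 8·t - 4 et en substituant t = 1, nous trouvons v = 30.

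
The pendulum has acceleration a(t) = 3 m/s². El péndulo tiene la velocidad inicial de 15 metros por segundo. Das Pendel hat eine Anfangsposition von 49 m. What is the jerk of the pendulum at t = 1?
Starting from acceleration a(t) = 3, we take 1 derivative. Taking d/dt of a(t), we find j(t) = 0. We have jerk j(t) = 0. Substituting t = 1: j(1) = 0.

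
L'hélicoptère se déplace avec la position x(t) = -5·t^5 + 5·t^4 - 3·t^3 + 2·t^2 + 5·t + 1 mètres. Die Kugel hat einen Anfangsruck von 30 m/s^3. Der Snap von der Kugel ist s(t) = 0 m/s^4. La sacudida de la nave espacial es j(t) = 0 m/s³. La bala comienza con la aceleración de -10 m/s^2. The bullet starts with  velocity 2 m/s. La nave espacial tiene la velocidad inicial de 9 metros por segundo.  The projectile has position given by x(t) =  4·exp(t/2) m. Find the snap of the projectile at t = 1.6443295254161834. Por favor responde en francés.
Pour résoudre ceci, nous devons prendre 4 dérivées de notre équation de la position x(t) = 4·exp(t/2). En dérivant la position, nous obtenons la vitesse: v(t) = 2·exp(t/2). En prenant d/dt de v(t), nous trouvons a(t) = exp(t/2). En prenant d/dt de a(t), nous trouvons j(t) = exp(t/2)/2. La dérivée du jerk donne le snap: s(t) = exp(t/2)/4. En utilisant s(t) = exp(t/2)/4 et en substituant t = 1.6443295254161834, nous trouvons s = 0.568855063688944.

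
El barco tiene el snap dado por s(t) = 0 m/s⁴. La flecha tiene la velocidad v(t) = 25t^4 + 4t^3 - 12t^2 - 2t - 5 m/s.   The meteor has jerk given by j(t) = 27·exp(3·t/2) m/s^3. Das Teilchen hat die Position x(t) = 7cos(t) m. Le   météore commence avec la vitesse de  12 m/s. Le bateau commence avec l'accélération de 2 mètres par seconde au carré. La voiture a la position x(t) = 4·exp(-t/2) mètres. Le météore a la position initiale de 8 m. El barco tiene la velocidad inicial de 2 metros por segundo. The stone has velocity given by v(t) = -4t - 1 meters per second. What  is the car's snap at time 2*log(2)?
To solve this, we need to take 4 derivatives of our position equation x(t) = 4·exp(-t/2). Differentiating position, we get velocity: v(t) = -2·exp(-t/2). Differentiating velocity, we get acceleration: a(t) = exp(-t/2). Taking d/dt of a(t), we find j(t) = -exp(-t/2)/2. Differentiating jerk, we get snap: s(t) = exp(-t/2)/4. From the given snap equation s(t) = exp(-t/2)/4, we substitute t = 2*log(2) to get s = 1/8.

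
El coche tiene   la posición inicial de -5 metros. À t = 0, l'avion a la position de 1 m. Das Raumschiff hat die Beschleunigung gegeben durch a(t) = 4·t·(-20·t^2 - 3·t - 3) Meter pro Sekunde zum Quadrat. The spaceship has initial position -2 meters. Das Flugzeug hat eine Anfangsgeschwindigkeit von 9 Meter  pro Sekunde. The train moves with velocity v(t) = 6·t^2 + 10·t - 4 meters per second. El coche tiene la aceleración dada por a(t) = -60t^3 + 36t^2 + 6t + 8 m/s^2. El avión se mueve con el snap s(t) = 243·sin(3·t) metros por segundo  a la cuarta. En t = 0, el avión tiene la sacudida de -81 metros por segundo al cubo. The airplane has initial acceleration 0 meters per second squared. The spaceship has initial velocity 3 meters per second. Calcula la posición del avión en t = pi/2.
Partiendo del snap s(t) = 243·sin(3·t), tomamos 4 antiderivadas. Integrando el snap y usando la condición inicial j(0) = -81, obtenemos j(t) = -81·cos(3·t). Integrando la sacudida y usando la condición inicial a(0) = 0, obtenemos a(t) = -27·sin(3·t). La antiderivada de la aceleración, con v(0) = 9, da la velocidad: v(t) = 9·cos(3·t). La integral de la velocidad es la posición. Usando x(0) = 1, obtenemos x(t) = 3·sin(3·t) + 1. De la ecuación de la posición x(t) = 3·sin(3·t) + 1, sustituimos t = pi/2 para obtener x = -2.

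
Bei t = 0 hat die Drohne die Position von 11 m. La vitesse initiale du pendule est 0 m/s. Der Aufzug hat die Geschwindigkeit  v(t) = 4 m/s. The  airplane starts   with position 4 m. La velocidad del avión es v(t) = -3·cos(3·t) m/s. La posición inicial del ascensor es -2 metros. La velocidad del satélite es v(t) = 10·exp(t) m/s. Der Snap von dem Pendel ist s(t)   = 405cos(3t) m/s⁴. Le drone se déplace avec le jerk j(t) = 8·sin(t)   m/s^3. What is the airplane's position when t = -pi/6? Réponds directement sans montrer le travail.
The answer is 5.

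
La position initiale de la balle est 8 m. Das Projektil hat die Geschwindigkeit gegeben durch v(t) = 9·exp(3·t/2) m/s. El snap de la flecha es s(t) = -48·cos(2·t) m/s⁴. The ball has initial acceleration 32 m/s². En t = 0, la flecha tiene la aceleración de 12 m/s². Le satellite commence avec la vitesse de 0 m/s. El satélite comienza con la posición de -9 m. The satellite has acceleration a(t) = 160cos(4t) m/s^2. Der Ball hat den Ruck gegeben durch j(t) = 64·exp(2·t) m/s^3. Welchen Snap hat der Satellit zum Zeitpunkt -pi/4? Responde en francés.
Nous devons dériver notre équation de l'accélération a(t) = 160·cos(4·t) 2 fois. La dérivée de l'accélération donne le jerk: j(t) = -640·sin(4·t). En prenant d/dt de j(t), nous trouvons s(t) = -2560·cos(4·t). De l'équation du snap s(t) = -2560·cos(4·t), nous substituons t = -pi/4 pour obtenir s = 2560.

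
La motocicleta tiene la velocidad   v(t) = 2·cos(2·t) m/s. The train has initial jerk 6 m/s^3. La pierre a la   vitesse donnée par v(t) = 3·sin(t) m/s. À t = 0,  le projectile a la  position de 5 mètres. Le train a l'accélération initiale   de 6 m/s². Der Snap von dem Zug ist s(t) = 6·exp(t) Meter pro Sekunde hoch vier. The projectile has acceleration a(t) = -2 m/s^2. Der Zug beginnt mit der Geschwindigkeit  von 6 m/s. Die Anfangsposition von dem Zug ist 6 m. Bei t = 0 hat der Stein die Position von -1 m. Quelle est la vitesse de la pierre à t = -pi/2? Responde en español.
Usando v(t) = 3·sin(t) y sustituyendo t = -pi/2, encontramos v = -3.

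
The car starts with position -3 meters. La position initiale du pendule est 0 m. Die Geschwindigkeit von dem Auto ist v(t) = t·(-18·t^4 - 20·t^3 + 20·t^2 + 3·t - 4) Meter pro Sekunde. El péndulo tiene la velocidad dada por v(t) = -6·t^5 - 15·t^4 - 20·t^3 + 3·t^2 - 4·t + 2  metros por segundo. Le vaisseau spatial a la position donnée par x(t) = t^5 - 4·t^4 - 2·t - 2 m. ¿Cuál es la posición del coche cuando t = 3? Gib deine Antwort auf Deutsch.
Wir müssen unsere Gleichung für die Geschwindigkeit v(t) = t·(-18·t^4 - 20·t^3 + 20·t^2 + 3·t - 4) 1-mal integrieren. Durch Integration von der Geschwindigkeit und Verwendung der Anfangsbedingung x(0) = -3, erhalten wir x(t) = -3·t^6 - 4·t^5 + 5·t^4 + t^3 - 2·t^2 - 3. Aus der Gleichung für die Position x(t) = -3·t^6 - 4·t^5 + 5·t^4 + t^3 - 2·t^2 - 3, setzen wir t = 3 ein und erhalten x = -2748.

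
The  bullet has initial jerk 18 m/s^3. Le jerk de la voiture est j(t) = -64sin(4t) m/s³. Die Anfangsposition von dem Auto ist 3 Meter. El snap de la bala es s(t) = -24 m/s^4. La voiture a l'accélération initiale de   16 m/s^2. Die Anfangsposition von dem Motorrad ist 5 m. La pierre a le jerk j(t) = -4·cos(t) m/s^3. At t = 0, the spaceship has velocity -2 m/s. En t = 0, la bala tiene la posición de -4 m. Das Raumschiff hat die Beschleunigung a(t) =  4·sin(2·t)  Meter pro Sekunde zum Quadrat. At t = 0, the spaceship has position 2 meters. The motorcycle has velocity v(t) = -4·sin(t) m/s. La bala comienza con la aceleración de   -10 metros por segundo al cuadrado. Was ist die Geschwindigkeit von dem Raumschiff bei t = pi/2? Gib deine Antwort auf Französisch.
Pour résoudre ceci, nous devons prendre 1 intégrale de notre équation de l'accélération a(t) = 4·sin(2·t). En prenant ∫a(t)dt et en appliquant v(0) = -2, nous trouvons v(t) = -2·cos(2·t). De l'équation de la vitesse v(t) = -2·cos(2·t), nous substituons t = pi/2 pour obtenir v = 2.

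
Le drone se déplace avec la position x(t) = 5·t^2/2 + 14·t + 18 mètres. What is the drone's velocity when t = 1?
Starting from position x(t) = 5·t^2/2 + 14·t + 18, we take 1 derivative. Differentiating position, we get velocity: v(t) = 5·t + 14. Using v(t) = 5·t + 14 and substituting t = 1, we find v = 19.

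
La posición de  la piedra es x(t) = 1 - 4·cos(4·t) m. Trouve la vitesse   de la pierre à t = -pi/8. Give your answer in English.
Starting from position x(t) = 1 - 4·cos(4·t), we take 1 derivative. Differentiating position, we get velocity: v(t) = 16·sin(4·t). From the given velocity equation v(t) = 16·sin(4·t), we substitute t = -pi/8 to get v = -16.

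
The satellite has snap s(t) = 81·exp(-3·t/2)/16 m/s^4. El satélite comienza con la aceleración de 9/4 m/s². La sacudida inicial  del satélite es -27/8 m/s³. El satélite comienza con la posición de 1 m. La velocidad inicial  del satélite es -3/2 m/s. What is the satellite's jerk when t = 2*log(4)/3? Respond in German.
Um dies zu lösen, müssen wir 1 Integral unserer Gleichung für den Snap s(t) = 81·exp(-3·t/2)/16 finden. Das Integral von dem Snap, mit j(0) = -27/8, ergibt den Ruck: j(t) = -27·exp(-3·t/2)/8. Mit j(t) = -27·exp(-3·t/2)/8 und Einsetzen von t = 2*log(4)/3, finden wir j = -27/32.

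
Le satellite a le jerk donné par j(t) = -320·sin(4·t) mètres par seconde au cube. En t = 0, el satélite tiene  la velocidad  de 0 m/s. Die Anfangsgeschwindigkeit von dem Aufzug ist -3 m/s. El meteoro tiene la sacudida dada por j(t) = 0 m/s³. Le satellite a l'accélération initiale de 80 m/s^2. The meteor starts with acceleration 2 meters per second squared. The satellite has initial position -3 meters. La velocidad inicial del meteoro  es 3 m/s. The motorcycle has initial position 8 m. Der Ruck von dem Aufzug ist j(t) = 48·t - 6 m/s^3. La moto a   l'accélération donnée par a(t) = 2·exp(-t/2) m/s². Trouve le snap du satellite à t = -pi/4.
Nous devons dériver notre équation du jerk j(t) = -320·sin(4·t) 1 fois. En prenant d/dt de j(t), nous trouvons s(t) = -1280·cos(4·t). De l'équation du snap s(t) = -1280·cos(4·t), nous substituons t = -pi/4 pour obtenir s = 1280.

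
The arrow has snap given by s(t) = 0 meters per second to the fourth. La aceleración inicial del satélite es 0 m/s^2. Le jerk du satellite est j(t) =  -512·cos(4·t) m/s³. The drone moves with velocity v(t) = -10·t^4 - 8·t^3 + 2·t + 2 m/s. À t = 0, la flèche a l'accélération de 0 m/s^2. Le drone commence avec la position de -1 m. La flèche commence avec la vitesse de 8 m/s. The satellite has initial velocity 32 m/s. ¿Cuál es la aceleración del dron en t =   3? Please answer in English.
We must differentiate our velocity equation v(t) = -10·t^4 - 8·t^3 + 2·t + 2 1 time. Differentiating velocity, we get acceleration: a(t) = -40·t^3 - 24·t^2 + 2. Using a(t) = -40·t^3 - 24·t^2 + 2 and substituting t = 3, we find a = -1294.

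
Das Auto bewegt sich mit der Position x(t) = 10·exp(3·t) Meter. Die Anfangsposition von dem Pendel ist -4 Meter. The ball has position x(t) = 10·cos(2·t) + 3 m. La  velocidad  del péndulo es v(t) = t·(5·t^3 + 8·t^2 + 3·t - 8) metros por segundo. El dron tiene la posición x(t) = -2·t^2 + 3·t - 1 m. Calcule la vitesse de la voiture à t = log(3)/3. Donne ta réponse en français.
Nous devons dériver notre équation de la position x(t) = 10·exp(3·t) 1 fois. En prenant d/dt de x(t), nous trouvons v(t) = 30·exp(3·t). Nous avons la vitesse v(t) = 30·exp(3·t). En substituant t = log(3)/3: v(log(3)/3) = 90.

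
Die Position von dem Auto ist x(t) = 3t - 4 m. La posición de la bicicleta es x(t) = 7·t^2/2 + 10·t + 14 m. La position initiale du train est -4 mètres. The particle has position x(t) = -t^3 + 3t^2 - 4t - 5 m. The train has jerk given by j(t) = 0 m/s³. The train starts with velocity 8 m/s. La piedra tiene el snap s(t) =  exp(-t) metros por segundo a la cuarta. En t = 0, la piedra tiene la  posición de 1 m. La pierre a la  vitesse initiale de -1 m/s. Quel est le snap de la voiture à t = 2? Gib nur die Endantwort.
s(2) = 0.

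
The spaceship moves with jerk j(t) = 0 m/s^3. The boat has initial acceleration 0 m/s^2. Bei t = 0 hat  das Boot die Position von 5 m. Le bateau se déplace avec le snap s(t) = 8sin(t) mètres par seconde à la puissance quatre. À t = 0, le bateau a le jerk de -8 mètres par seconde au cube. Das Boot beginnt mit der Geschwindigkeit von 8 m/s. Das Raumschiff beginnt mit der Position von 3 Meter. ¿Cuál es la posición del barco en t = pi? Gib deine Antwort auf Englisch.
Starting from snap s(t) = 8·sin(t), we take 4 integrals. Integrating snap and using the initial condition j(0) = -8, we get j(t) = -8·cos(t). The integral of jerk, with a(0) = 0, gives acceleration: a(t) = -8·sin(t). Integrating acceleration and using the initial condition v(0) = 8, we get v(t) = 8·cos(t). Taking ∫v(t)dt and applying x(0) = 5, we find x(t) = 8·sin(t) + 5. We have position x(t) = 8·sin(t) + 5. Substituting t = pi: x(pi) = 5.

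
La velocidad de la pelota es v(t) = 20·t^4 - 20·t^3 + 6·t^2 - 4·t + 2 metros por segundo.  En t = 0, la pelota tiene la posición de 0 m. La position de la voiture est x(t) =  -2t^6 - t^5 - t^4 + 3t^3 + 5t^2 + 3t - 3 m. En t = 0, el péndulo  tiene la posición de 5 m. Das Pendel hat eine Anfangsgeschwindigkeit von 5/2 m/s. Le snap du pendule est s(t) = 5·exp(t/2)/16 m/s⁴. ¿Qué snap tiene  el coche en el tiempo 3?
Debemos derivar nuestra ecuación de la posición x(t) = -2·t^6 - t^5 - t^4 + 3·t^3 + 5·t^2 + 3·t - 3 4 veces. Tomando d/dt de x(t), encontramos v(t) = -12·t^5 - 5·t^4 - 4·t^3 + 9·t^2 + 10·t + 3. Tomando d/dt de v(t), encontramos a(t) = -60·t^4 - 20·t^3 - 12·t^2 + 18·t + 10. La derivada de la aceleración da la sacudida: j(t) = -240·t^3 - 60·t^2 - 24·t + 18. Derivando la sacudida, obtenemos el snap: s(t) = -720·t^2 - 120·t - 24. De la ecuación del snap s(t) = -720·t^2 - 120·t - 24, sustituimos t = 3 para obtener s = -6864.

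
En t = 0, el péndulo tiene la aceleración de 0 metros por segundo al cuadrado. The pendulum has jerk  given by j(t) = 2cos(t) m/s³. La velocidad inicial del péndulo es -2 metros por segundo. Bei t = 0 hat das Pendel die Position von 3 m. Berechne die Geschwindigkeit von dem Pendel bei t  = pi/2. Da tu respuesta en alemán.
Wir müssen unsere Gleichung für den Ruck j(t) = 2·cos(t) 2-mal integrieren. Das Integral von dem Ruck ist die Beschleunigung. Mit a(0) = 0 erhalten wir a(t) = 2·sin(t). Die Stammfunktion von der Beschleunigung ist die Geschwindigkeit. Mit v(0) = -2 erhalten wir v(t) = -2·cos(t). Aus der Gleichung für die Geschwindigkeit v(t) = -2·cos(t), setzen wir t = pi/2 ein und erhalten v = 0.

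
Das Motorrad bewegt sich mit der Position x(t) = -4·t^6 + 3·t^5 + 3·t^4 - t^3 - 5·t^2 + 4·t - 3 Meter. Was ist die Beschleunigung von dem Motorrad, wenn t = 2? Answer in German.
Wir müssen unsere Gleichung für die Position x(t) = -4·t^6 + 3·t^5 + 3·t^4 - t^3 - 5·t^2 + 4·t - 3 2-mal ableiten. Mit d/dt von x(t) finden wir v(t) = -24·t^5 + 15·t^4 + 12·t^3 - 3·t^2 - 10·t + 4. Durch Ableiten von der Geschwindigkeit erhalten wir die Beschleunigung: a(t) = -120·t^4 + 60·t^3 + 36·t^2 - 6·t - 10. Wir haben die Beschleunigung a(t) = -120·t^4 + 60·t^3 + 36·t^2 - 6·t - 10. Durch Einsetzen von t = 2: a(2) = -1318.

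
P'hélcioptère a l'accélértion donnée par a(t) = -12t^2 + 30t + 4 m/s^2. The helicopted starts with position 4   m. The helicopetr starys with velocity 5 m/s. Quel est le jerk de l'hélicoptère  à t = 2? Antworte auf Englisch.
Starting from acceleration a(t) = -12·t^2 + 30·t + 4, we take 1 derivative. The derivative of acceleration gives jerk: j(t) = 30 - 24·t. We have jerk j(t) = 30 - 24·t. Substituting t = 2: j(2) = -18.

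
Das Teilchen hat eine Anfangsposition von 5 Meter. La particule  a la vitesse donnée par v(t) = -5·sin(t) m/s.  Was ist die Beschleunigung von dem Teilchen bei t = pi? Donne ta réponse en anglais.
Starting from velocity v(t) = -5·sin(t), we take 1 derivative. The derivative of velocity gives acceleration: a(t) = -5·cos(t). Using a(t) = -5·cos(t) and substituting t = pi, we find a = 5.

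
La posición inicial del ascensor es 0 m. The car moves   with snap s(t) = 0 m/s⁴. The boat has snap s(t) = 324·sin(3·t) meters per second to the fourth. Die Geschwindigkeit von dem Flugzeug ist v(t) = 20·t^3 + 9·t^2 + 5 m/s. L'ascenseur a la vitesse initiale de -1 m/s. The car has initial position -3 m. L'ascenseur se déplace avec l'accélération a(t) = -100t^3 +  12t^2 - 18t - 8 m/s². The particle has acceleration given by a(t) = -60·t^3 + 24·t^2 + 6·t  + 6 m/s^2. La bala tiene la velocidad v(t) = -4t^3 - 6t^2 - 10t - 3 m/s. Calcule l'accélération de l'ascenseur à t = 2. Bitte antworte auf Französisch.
De l'équation de l'accélération a(t) = -100·t^3 + 12·t^2 - 18·t - 8, nous substituons t = 2 pour obtenir a = -796.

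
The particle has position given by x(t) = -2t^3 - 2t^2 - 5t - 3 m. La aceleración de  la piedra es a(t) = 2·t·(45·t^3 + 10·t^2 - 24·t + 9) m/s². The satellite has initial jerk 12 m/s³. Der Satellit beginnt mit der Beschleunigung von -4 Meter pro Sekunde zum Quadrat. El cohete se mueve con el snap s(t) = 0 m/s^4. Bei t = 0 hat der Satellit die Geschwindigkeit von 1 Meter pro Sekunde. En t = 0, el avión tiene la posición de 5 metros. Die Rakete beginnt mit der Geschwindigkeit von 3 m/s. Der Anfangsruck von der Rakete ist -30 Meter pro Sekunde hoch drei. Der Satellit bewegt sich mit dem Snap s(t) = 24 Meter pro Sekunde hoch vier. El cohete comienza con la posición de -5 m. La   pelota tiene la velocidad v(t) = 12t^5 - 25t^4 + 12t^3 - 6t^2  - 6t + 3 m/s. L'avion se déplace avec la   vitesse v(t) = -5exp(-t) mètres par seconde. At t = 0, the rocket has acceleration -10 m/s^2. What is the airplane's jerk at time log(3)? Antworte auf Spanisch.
Para resolver esto, necesitamos tomar 2 derivadas de nuestra ecuación de la velocidad v(t) = -5·exp(-t). Derivando la velocidad, obtenemos la aceleración: a(t) = 5·exp(-t). La derivada de la aceleración da la sacudida: j(t) = -5·exp(-t). Usando j(t) = -5·exp(-t) y sustituyendo t = log(3), encontramos j = -5/3.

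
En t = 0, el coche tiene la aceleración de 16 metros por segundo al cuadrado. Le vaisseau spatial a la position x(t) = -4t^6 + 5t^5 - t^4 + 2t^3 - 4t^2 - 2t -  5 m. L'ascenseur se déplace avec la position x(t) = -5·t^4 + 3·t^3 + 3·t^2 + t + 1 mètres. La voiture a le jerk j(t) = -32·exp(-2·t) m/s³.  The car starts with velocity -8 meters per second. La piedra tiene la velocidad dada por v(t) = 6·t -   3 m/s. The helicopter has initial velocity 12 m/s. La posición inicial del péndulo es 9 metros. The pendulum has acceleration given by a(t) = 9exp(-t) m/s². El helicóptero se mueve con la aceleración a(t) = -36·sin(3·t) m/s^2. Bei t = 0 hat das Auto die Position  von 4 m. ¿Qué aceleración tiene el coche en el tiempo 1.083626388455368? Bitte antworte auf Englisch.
Starting from jerk j(t) = -32·exp(-2·t), we take 1 integral. The integral of jerk is acceleration. Using a(0) = 16, we get a(t) = 16·exp(-2·t). From the given acceleration equation a(t) = 16·exp(-2·t), we substitute t = 1.083626388455368 to get a = 1.83186751286011.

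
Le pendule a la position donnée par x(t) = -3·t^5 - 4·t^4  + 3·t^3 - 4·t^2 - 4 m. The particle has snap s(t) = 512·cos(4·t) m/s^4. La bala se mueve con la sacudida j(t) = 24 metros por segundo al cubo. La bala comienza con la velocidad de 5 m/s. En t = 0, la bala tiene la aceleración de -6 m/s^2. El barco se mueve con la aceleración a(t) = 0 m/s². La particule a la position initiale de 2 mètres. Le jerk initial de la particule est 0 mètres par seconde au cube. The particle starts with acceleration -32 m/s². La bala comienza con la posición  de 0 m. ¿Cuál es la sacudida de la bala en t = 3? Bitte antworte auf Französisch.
De l'équation du jerk j(t) = 24, nous substituons t = 3 pour obtenir j = 24.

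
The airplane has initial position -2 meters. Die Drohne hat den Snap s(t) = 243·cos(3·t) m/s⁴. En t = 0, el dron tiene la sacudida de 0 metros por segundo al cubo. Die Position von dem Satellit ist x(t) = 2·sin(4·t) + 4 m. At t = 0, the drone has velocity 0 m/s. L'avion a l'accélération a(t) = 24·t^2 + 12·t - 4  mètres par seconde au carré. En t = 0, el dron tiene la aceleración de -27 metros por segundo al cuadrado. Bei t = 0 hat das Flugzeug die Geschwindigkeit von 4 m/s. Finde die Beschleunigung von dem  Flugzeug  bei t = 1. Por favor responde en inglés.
We have acceleration a(t) = 24·t^2 + 12·t - 4. Substituting t = 1: a(1) = 32.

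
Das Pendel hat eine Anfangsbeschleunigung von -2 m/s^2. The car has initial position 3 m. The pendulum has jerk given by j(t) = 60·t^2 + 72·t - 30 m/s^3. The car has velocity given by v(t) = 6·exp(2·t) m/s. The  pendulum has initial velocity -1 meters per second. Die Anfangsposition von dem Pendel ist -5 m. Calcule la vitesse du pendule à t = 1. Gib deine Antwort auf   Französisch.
Nous devons trouver la primitive de notre équation du jerk j(t) = 60·t^2 + 72·t - 30 2 fois. L'intégrale du jerk, avec a(0) = -2, donne l'accélération: a(t) = 20·t^3 + 36·t^2 - 30·t - 2. La primitive de l'accélération est la vitesse. En utilisant v(0) = -1, nous obtenons v(t) = 5·t^4 + 12·t^3 - 15·t^2 - 2·t - 1. De l'équation de la vitesse v(t) = 5·t^4 + 12·t^3 - 15·t^2 - 2·t - 1, nous substituons t = 1 pour obtenir v = -1.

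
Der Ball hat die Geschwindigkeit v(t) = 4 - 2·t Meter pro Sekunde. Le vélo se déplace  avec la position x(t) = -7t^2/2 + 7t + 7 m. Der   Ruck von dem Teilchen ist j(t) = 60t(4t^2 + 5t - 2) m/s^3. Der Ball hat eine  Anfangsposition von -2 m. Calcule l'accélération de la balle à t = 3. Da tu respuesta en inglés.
We must differentiate our velocity equation v(t) = 4 - 2·t 1 time. Differentiating velocity, we get acceleration: a(t) = -2. Using a(t) = -2 and substituting t = 3, we find a = -2.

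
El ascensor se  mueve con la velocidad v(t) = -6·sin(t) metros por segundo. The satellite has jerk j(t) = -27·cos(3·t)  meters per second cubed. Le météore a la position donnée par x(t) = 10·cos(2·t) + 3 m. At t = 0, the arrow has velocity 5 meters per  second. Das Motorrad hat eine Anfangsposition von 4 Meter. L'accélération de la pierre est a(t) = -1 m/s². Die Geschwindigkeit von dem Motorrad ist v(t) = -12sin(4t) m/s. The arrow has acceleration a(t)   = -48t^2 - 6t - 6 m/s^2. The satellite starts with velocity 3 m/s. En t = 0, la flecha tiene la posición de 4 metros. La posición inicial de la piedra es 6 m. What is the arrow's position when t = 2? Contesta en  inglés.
To find the answer, we compute 2 integrals of a(t) = -48·t^2 - 6·t - 6. Taking ∫a(t)dt and applying v(0) = 5, we find v(t) = -16·t^3 - 3·t^2 - 6·t + 5. Integrating velocity and using the initial condition x(0) = 4, we get x(t) = -4·t^4 - t^3 - 3·t^2 + 5·t + 4. From the given position equation x(t) = -4·t^4 - t^3 - 3·t^2 + 5·t + 4, we substitute t = 2 to get x = -70.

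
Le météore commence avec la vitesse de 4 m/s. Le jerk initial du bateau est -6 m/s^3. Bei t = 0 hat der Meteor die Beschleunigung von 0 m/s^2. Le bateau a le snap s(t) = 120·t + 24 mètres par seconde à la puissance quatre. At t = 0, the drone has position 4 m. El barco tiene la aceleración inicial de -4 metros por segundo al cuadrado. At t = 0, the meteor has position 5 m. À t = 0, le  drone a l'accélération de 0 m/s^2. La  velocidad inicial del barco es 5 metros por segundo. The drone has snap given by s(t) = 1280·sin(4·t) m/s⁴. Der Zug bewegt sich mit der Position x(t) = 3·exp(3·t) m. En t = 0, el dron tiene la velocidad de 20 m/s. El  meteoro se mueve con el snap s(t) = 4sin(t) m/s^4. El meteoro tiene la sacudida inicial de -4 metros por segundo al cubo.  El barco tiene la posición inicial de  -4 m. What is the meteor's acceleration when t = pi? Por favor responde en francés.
Nous devons trouver l'intégrale de notre équation du snap s(t) = 4·sin(t) 2 fois. En prenant ∫s(t)dt et en appliquant j(0) = -4, nous trouvons j(t) = -4·cos(t). En intégrant le jerk et en utilisant la condition initiale a(0) = 0, nous obtenons a(t) = -4·sin(t). En utilisant a(t) = -4·sin(t) et en substituant t = pi, nous trouvons a = 0.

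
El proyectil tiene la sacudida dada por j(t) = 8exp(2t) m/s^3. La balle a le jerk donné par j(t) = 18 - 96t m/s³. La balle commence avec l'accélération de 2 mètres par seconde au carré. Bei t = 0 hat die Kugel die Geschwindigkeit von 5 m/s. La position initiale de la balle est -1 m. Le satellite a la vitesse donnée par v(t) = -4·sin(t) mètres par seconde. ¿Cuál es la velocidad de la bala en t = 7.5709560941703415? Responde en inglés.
To find the answer, we compute 2 antiderivatives of j(t) = 18 - 96·t. Integrating jerk and using the initial condition a(0) = 2, we get a(t) = -48·t^2 + 18·t + 2. The antiderivative of acceleration is velocity. Using v(0) = 5, we get v(t) = -16·t^3 + 9·t^2 + 2·t + 5. Using v(t) = -16·t^3 + 9·t^2 + 2·t + 5 and substituting t = 7.5709560941703415, we find v = -6407.38338863962.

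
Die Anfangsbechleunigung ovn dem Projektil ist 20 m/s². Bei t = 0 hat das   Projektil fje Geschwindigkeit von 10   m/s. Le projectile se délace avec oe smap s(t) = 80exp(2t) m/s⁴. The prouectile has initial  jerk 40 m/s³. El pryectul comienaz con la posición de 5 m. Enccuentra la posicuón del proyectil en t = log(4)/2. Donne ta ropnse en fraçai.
Nous devons intégrer notre équation du snap s(t) = 80·exp(2·t) 4 fois. En prenant ∫s(t)dt et en appliquant j(0) = 40, nous trouvons j(t) = 40·exp(2·t). En intégrant le jerk et en utilisant la condition initiale a(0) = 20, nous obtenons a(t) = 20·exp(2·t). L'intégrale de l'accélération, avec v(0) = 10, donne la vitesse: v(t) = 10·exp(2·t). En prenant ∫v(t)dt et en appliquant x(0) = 5, nous trouvons x(t) = 5·exp(2·t). Nous avons la position x(t) = 5·exp(2·t). En substituant t = log(4)/2: x(log(4)/2) = 20.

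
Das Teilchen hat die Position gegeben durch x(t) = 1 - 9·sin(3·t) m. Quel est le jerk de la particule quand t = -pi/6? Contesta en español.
Partiendo de la posición x(t) = 1 - 9·sin(3·t), tomamos 3 derivadas. La derivada de la posición da la velocidad: v(t) = -27·cos(3·t). Derivando la velocidad, obtenemos la aceleración: a(t) = 81·sin(3·t). La derivada de la aceleración da la sacudida: j(t) = 243·cos(3·t). De la ecuación de la sacudida j(t) = 243·cos(3·t), sustituimos t = -pi/6 para obtener j = 0.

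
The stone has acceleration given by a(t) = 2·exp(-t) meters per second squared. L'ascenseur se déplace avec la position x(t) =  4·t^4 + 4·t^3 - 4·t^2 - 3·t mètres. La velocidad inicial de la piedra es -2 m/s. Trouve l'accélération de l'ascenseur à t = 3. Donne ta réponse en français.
En partant de la position x(t) = 4·t^4 + 4·t^3 - 4·t^2 - 3·t, nous prenons 2 dérivées. En dérivant la position, nous obtenons la vitesse: v(t) = 16·t^3 + 12·t^2 - 8·t - 3. La dérivée de la vitesse donne l'accélération: a(t) = 48·t^2 + 24·t - 8. En utilisant a(t) = 48·t^2 + 24·t - 8 et en substituant t = 3, nous trouvons a = 496.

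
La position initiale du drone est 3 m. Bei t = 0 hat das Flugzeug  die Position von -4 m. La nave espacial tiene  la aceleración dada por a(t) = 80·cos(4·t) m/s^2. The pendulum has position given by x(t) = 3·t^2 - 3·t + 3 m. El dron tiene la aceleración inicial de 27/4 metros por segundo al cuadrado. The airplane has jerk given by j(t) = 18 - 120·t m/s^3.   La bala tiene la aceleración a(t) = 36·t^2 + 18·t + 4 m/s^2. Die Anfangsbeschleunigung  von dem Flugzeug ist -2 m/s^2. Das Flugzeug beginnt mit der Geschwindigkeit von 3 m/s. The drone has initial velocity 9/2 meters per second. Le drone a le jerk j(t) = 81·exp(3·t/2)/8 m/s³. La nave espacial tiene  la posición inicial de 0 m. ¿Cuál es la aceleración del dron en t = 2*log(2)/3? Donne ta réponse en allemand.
Wir müssen das Integral unserer Gleichung für den Ruck j(t) = 81·exp(3·t/2)/8 1-mal finden. Das Integral von dem Ruck ist die Beschleunigung. Mit a(0) = 27/4 erhalten wir a(t) = 27·exp(3·t/2)/4. Wir haben die Beschleunigung a(t) = 27·exp(3·t/2)/4. Durch Einsetzen von t = 2*log(2)/3: a(2*log(2)/3) = 27/2.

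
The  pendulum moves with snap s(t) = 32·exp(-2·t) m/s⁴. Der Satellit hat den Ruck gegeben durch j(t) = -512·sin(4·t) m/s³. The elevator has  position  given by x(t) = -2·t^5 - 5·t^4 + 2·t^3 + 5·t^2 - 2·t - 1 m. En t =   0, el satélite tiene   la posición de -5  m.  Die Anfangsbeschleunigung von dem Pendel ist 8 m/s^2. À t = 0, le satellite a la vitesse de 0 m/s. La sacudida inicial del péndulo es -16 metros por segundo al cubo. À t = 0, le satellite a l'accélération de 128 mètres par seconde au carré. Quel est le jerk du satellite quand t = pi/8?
En utilisant j(t) = -512·sin(4·t) et en substituant t = pi/8, nous trouvons j = -512.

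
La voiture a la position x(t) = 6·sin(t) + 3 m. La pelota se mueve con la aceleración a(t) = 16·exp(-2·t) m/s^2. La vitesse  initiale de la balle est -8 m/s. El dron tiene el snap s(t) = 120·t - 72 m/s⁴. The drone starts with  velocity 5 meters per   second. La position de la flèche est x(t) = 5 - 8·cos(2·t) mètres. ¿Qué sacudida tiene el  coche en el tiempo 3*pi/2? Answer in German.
Ausgehend von der Position x(t) = 6·sin(t) + 3, nehmen wir 3 Ableitungen. Durch Ableiten von der Position erhalten wir die Geschwindigkeit: v(t) = 6·cos(t). Die Ableitung von der Geschwindigkeit ergibt die Beschleunigung: a(t) = -6·sin(t). Durch Ableiten von der Beschleunigung erhalten wir den Ruck: j(t) = -6·cos(t). Mit j(t) = -6·cos(t) und Einsetzen von t = 3*pi/2, finden wir j = 0.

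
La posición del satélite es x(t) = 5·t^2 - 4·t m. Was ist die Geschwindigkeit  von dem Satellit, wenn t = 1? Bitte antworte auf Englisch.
To solve this, we need to take 1 derivative of our position equation x(t) = 5·t^2 - 4·t. The derivative of position gives velocity: v(t) = 10·t - 4. From the given velocity equation v(t) = 10·t - 4, we substitute t = 1 to get v = 6.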